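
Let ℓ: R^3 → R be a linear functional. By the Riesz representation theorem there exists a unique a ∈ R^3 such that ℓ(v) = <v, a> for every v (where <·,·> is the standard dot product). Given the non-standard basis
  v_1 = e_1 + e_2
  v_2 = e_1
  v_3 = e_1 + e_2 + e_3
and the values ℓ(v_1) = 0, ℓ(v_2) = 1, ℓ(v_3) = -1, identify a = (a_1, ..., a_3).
a = (1, -1, -1)

Write a = (a_1, ..., a_3) in the standard basis. For each basis vector v_i, ℓ(v_i) = <v_i, a> is a linear equation in the a_j's. Collect the n equations into a matrix system V a = ℓ, where row i of V is v_i (expressed in the standard basis). Since V is invertible (lower-triangular with 1s on the diagonal, up to permutation), solve by back-substitution:
  V =
[[1, 1, 0],
 [1, 0, 0],
 [1, 1, 1]]
  V a = (0, 1, -1)
Solving gives a = (1, -1, -1).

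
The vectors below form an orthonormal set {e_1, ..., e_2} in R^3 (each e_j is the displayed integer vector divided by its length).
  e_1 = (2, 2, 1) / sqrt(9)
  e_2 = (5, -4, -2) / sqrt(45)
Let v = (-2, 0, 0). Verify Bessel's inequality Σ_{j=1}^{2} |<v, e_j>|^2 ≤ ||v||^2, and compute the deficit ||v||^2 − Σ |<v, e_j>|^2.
Σ |<v, e_j>|^2 = 4; ||v||^2 = 4; deficit = 0

Write each e_j = u_j / sqrt(<u_j, u_j>) where u_j is the displayed integer vector. Then <v, e_j> = <v, u_j> / sqrt(<u_j, u_j>), so |<v, e_j>|^2 = <v, u_j>^2 / <u_j, u_j>.
Coefficients: <v, e_1> = -4/sqrt(9), <v, e_2> = -10/sqrt(45).
Square and sum: Σ |<v, e_j>|^2 = 4.
Compute ||v||^2 = v·v = 4.
Deficit = 4 − 4 = 0 ≥ 0, confirming Bessel's inequality. (The deficit equals ||v − Σ <v,e_j> e_j||^2, the squared distance from v to span{e_j}.)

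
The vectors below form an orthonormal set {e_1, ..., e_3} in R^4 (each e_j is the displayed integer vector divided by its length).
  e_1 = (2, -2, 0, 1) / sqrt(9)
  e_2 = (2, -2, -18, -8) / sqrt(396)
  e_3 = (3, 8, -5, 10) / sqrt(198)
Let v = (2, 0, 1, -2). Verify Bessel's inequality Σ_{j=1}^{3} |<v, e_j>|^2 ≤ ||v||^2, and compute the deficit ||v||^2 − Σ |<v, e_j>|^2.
Σ |<v, e_j>|^2 = 41/18; ||v||^2 = 9; deficit = 121/18

Write each e_j = u_j / sqrt(<u_j, u_j>) where u_j is the displayed integer vector. Then <v, e_j> = <v, u_j> / sqrt(<u_j, u_j>), so |<v, e_j>|^2 = <v, u_j>^2 / <u_j, u_j>.
Coefficients: <v, e_1> = 2/sqrt(9), <v, e_2> = 2/sqrt(396), <v, e_3> = -19/sqrt(198).
Square and sum: Σ |<v, e_j>|^2 = 41/18.
Compute ||v||^2 = v·v = 9.
Deficit = 9 − 41/18 = 121/18 ≥ 0, confirming Bessel's inequality. (The deficit equals ||v − Σ <v,e_j> e_j||^2, the squared distance from v to span{e_j}.)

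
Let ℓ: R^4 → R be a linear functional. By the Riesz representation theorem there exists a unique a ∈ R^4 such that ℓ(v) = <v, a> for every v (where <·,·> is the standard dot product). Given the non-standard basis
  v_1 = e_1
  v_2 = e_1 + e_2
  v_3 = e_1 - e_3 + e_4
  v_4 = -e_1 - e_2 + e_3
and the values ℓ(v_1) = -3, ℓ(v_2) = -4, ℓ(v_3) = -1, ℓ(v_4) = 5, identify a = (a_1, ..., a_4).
a = (-3, -1, 1, 3)

Write a = (a_1, ..., a_4) in the standard basis. For each basis vector v_i, ℓ(v_i) = <v_i, a> is a linear equation in the a_j's. Collect the n equations into a matrix system V a = ℓ, where row i of V is v_i (expressed in the standard basis). Since V is invertible (lower-triangular with 1s on the diagonal, up to permutation), solve by back-substitution:
  V =
[[1, 0, 0, 0],
 [1, 1, 0, 0],
 [1, 0, -1, 1],
 [-1, -1, 1, 0]]
  V a = (-3, -4, -1, 5)
Solving gives a = (-3, -1, 1, 3).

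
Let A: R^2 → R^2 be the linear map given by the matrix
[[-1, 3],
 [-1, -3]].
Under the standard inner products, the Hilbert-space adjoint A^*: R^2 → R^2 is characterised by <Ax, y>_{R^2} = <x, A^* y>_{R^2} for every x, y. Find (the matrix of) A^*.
A^* = A^T =
[[-1, -1],
 [3, -3]]

For real matrices with standard dot products, the defining identity <Ax, y> = <x, A^* y> gives (Ax)^T y = x^T (A^*) y, i.e. x^T A^T y = x^T (A^*) y. Since this holds for all x, y, we must have A^* = A^T. Therefore
A^* =
[[-1, -1],
 [3, -3]].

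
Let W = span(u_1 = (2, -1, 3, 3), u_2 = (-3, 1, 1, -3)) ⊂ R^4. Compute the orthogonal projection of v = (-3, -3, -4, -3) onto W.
proj_W(v) = (-497/291, 278/291, -1070/291, -278/97)

Set up U = [u_1 | ... | u_2] ∈ R^(4×2). The projector onto W = col(U) is P = U (U^T U)^(-1) U^T.
Compute U^T U =
  [23, -13]
  [-13, 20],
and U^T v = (-24, 11).
Solve U^T U · c = U^T v for the coefficients: c = (-337/291, -59/291). The projection is proj_W(v) = U c.
Check: (v - proj_W(v)) · u_1 = 0  (should be 0).
Check: (v - proj_W(v)) · u_2 = 0  (should be 0).
Result: proj_W(v) = (-497/291, 278/291, -1070/291, -278/97).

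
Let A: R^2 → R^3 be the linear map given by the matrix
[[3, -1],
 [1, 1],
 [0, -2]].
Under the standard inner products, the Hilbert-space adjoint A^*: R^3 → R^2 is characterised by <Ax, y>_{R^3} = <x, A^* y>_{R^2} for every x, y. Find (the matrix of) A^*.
A^* = A^T =
[[3, 1, 0],
 [-1, 1, -2]]

For real matrices with standard dot products, the defining identity <Ax, y> = <x, A^* y> gives (Ax)^T y = x^T (A^*) y, i.e. x^T A^T y = x^T (A^*) y. Since this holds for all x, y, we must have A^* = A^T. Therefore
A^* =
[[3, 1, 0],
 [-1, 1, -2]].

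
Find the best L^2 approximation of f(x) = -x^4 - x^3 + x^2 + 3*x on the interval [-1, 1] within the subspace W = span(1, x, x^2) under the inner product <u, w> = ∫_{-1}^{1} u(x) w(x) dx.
g(x) = x^2/7 + 12*x/5 + 3/35

The best approximation g ∈ W is the orthogonal projection of f onto W. Writing g = a_0 + a_1 x + a_2 x^2, the coefficients solve the normal equations G · a = b where
  G_{ij} = <φ_i, φ_j> and b_i = <f, φ_i>, with φ_0 = 1, φ_1 = x, φ_2 = x^2.
G =
  [2, 0, 2/3]
  [0, 2/3, 0]
  [2/3, 0, 2/5],
b = (4/15, 8/5, 4/35).
Solving gives a_0 = 3/35, a_1 = 12/5, a_2 = 1/7, so
  g(x) = x^2/7 + 12*x/5 + 3/35.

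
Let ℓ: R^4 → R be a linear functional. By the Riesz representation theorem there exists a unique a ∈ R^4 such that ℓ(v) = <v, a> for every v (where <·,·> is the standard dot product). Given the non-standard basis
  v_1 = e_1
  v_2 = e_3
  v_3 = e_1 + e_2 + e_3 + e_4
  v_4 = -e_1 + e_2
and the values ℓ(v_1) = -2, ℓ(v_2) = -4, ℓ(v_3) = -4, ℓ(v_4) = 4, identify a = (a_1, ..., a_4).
a = (-2, 2, -4, 0)

Write a = (a_1, ..., a_4) in the standard basis. For each basis vector v_i, ℓ(v_i) = <v_i, a> is a linear equation in the a_j's. Collect the n equations into a matrix system V a = ℓ, where row i of V is v_i (expressed in the standard basis). Since V is invertible (lower-triangular with 1s on the diagonal, up to permutation), solve by back-substitution:
  V =
[[1, 0, 0, 0],
 [0, 0, 1, 0],
 [1, 1, 1, 1],
 [-1, 1, 0, 0]]
  V a = (-2, -4, -4, 4)
Solving gives a = (-2, 2, -4, 0).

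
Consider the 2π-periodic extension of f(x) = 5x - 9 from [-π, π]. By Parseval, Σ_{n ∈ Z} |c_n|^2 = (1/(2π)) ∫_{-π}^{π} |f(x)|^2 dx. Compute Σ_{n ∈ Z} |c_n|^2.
Σ |c_n|^2 = 25π^2/3 + 81

Expand and integrate term by term over [-π, π]:
  ∫ (5x)^2 dx = 25·(2π^3/3); ∫ 2·5·(-9)·x dx = 0 (odd integrand); ∫ (-9)^2 dx = 81·2π.
So (1/(2π)) ∫_{-π}^{π} (5x - 9)^2 dx = 25π^2/3 + 81 = 25π^2/3 + 81.
Parseval ⇒ Σ |c_n|^2 = 25π^2/3 + 81.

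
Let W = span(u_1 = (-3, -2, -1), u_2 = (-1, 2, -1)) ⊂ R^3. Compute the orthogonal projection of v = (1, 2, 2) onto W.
proj_W(v) = (37/21, 34/21, 10/21)

Set up U = [u_1 | ... | u_2] ∈ R^(3×2). The projector onto W = col(U) is P = U (U^T U)^(-1) U^T.
Compute U^T U =
  [14, 0]
  [0, 6],
and U^T v = (-9, 1).
Solve U^T U · c = U^T v for the coefficients: c = (-9/14, 1/6). The projection is proj_W(v) = U c.
Check: (v - proj_W(v)) · u_1 = 0  (should be 0).
Check: (v - proj_W(v)) · u_2 = 0  (should be 0).
Result: proj_W(v) = (37/21, 34/21, 10/21).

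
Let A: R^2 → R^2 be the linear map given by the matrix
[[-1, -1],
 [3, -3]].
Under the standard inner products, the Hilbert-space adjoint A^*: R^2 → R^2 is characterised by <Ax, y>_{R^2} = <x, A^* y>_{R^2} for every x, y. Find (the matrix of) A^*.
A^* = A^T =
[[-1, 3],
 [-1, -3]]

For real matrices with standard dot products, the defining identity <Ax, y> = <x, A^* y> gives (Ax)^T y = x^T (A^*) y, i.e. x^T A^T y = x^T (A^*) y. Since this holds for all x, y, we must have A^* = A^T. Therefore
A^* =
[[-1, 3],
 [-1, -3]].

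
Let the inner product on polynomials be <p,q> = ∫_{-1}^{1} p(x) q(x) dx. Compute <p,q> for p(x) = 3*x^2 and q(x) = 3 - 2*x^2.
<p,q> = 18/5

Expand the product: p(x)·q(x) = -6*x^4 + 9*x^2.
∫_{-1}^{1} of each monomial x^k gives [2/(k+1) if k even, 0 if k odd]. Integrating term-by-term (or equivalently evaluating the antiderivative F(x) = -6*x^5/5 + 3*x^3 at the endpoints):
  F(1) − F(−1) = 9/5 − (-9/5) = 18/5.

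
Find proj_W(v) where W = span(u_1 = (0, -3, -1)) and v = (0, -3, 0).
proj_W(v) = (0, -27/10, -9/10)

Set up U = [u_1 | ... | u_1] ∈ R^(3×1). The projector onto W = col(U) is P = U (U^T U)^(-1) U^T.
Compute U^T U =
  [10],
and U^T v = (9).
Solve U^T U · c = U^T v for the coefficients: c = (9/10). The projection is proj_W(v) = U c.
Check: (v - proj_W(v)) · u_1 = 0  (should be 0).
Result: proj_W(v) = (0, -27/10, -9/10).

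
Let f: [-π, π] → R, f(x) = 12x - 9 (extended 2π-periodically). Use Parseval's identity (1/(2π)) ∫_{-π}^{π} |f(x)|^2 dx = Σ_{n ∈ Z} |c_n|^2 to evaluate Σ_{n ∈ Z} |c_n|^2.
Σ |c_n|^2 = 48π^2 + 81

Expand and integrate term by term over [-π, π]:
  ∫ (12x)^2 dx = 144·(2π^3/3); ∫ 2·12·(-9)·x dx = 0 (odd integrand); ∫ (-9)^2 dx = 81·2π.
So (1/(2π)) ∫_{-π}^{π} (12x - 9)^2 dx = 144π^2/3 + 81 = 48π^2 + 81.
Parseval ⇒ Σ |c_n|^2 = 48π^2 + 81.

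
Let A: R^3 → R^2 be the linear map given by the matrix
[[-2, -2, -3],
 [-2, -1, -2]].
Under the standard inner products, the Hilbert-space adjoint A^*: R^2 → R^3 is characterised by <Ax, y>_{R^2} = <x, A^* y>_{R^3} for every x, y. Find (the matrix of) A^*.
A^* = A^T =
[[-2, -2],
 [-2, -1],
 [-3, -2]]

For real matrices with standard dot products, the defining identity <Ax, y> = <x, A^* y> gives (Ax)^T y = x^T (A^*) y, i.e. x^T A^T y = x^T (A^*) y. Since this holds for all x, y, we must have A^* = A^T. Therefore
A^* =
[[-2, -2],
 [-2, -1],
 [-3, -2]].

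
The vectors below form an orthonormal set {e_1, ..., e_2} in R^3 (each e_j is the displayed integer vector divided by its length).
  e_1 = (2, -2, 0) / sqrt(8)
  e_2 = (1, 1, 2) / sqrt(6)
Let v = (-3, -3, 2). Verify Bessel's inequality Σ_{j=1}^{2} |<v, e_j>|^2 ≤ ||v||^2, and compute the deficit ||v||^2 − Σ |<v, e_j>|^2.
Σ |<v, e_j>|^2 = 2/3; ||v||^2 = 22; deficit = 64/3

Write each e_j = u_j / sqrt(<u_j, u_j>) where u_j is the displayed integer vector. Then <v, e_j> = <v, u_j> / sqrt(<u_j, u_j>), so |<v, e_j>|^2 = <v, u_j>^2 / <u_j, u_j>.
Coefficients: <v, e_1> = 0/sqrt(8), <v, e_2> = -2/sqrt(6).
Square and sum: Σ |<v, e_j>|^2 = 2/3.
Compute ||v||^2 = v·v = 22.
Deficit = 22 − 2/3 = 64/3 ≥ 0, confirming Bessel's inequality. (The deficit equals ||v − Σ <v,e_j> e_j||^2, the squared distance from v to span{e_j}.)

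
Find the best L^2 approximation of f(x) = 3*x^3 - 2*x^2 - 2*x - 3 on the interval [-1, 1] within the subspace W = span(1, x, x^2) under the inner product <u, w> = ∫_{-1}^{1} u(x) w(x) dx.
g(x) = -2*x^2 - x/5 - 3

The best approximation g ∈ W is the orthogonal projection of f onto W. Writing g = a_0 + a_1 x + a_2 x^2, the coefficients solve the normal equations G · a = b where
  G_{ij} = <φ_i, φ_j> and b_i = <f, φ_i>, with φ_0 = 1, φ_1 = x, φ_2 = x^2.
G =
  [2, 0, 2/3]
  [0, 2/3, 0]
  [2/3, 0, 2/5],
b = (-22/3, -2/15, -14/5).
Solving gives a_0 = -3, a_1 = -1/5, a_2 = -2, so
  g(x) = -2*x^2 - x/5 - 3.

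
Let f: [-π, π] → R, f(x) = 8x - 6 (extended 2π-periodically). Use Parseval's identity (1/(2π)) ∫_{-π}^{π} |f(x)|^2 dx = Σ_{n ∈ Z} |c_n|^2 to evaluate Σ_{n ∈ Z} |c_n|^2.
Σ |c_n|^2 = 64π^2/3 + 36

Expand and integrate term by term over [-π, π]:
  ∫ (8x)^2 dx = 64·(2π^3/3); ∫ 2·8·(-6)·x dx = 0 (odd integrand); ∫ (-6)^2 dx = 36·2π.
So (1/(2π)) ∫_{-π}^{π} (8x - 6)^2 dx = 64π^2/3 + 36 = 64π^2/3 + 36.
Parseval ⇒ Σ |c_n|^2 = 64π^2/3 + 36.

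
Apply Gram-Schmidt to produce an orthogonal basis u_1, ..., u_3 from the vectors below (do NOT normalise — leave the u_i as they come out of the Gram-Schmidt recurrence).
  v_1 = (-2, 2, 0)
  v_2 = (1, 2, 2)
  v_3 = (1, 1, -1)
Orthogonal basis:
  u_1 = (-2, 2, 0)
  u_2 = (3/2, 3/2, 2)
  u_3 = (14/17, 14/17, -21/17)

Apply the Gram-Schmidt recurrence
  u_1 = v_1
  u_i = v_i − Σ_{j<i} ((v_i · u_j) / (u_j · u_j)) · u_j.

Step by step this gives:
  u_1 = (-2, 2, 0)
  u_2 = (3/2, 3/2, 2)
  u_3 = (14/17, 14/17, -21/17)

Orthogonality check:
  u_2 · u_1 = 0 (should be 0)
  u_3 · u_1 = 0 (should be 0)
  u_3 · u_2 = 0 (should be 0)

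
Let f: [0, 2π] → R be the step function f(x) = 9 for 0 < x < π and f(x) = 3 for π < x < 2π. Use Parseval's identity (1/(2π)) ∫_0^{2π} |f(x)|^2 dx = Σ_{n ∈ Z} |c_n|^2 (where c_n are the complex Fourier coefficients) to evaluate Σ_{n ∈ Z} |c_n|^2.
Σ |c_n|^2 = 45

Parseval equates the L^2 energy of f (normalised by 1/(2π)) with the ℓ^2 sum of its Fourier coefficients: (1/(2π)) ∫_0^{2π} |f|^2 = Σ |c_n|^2.
Compute the left side: (1/(2π)) [∫_0^π 9^2 dx + ∫_π^{2π} 3^2 dx] = (1/(2π)) · (81π + 9π) = (81 + 9)/2 = 45.
So Σ_{n ∈ Z} |c_n|^2 = 45.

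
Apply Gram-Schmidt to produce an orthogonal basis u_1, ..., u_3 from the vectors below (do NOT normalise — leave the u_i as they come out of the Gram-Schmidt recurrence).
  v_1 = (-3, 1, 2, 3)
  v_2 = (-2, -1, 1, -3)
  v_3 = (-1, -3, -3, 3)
Orthogonal basis:
  u_1 = (-3, 1, 2, 3)
  u_2 = (-52/23, -21/23, 27/23, -63/23)
  u_3 = (-18/11, -39/11, -30/11, 15/11)

Apply the Gram-Schmidt recurrence
  u_1 = v_1
  u_i = v_i − Σ_{j<i} ((v_i · u_j) / (u_j · u_j)) · u_j.

Step by step this gives:
  u_1 = (-3, 1, 2, 3)
  u_2 = (-52/23, -21/23, 27/23, -63/23)
  u_3 = (-18/11, -39/11, -30/11, 15/11)

Orthogonality check:
  u_2 · u_1 = 0 (should be 0)
  u_3 · u_1 = 0 (should be 0)
  u_3 · u_2 = 0 (should be 0)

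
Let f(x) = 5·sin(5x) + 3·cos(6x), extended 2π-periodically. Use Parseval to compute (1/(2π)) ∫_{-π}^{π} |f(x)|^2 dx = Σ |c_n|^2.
Σ |c_n|^2 = 17

Expand |f|^2 and use orthogonality of {sin(nx), cos(mx)} on [-π, π]:
  ∫_{-π}^{π} sin(nx)^2 dx = π, ∫ cos(mx)^2 dx = π, and cross terms integrate to 0.
So ∫_{-π}^{π} f(x)^2 dx = 5^2 · π + 3^2 · π = (25 + 9)π.
Divide by 2π: (25 + 9)/2 = 17.
By Parseval, this equals Σ |c_n|^2.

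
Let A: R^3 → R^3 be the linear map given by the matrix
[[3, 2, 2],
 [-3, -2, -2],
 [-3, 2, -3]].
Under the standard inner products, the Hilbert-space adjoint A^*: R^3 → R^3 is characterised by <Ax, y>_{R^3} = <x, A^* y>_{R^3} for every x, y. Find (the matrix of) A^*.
A^* = A^T =
[[3, -3, -3],
 [2, -2, 2],
 [2, -2, -3]]

For real matrices with standard dot products, the defining identity <Ax, y> = <x, A^* y> gives (Ax)^T y = x^T (A^*) y, i.e. x^T A^T y = x^T (A^*) y. Since this holds for all x, y, we must have A^* = A^T. Therefore
A^* =
[[3, -3, -3],
 [2, -2, 2],
 [2, -2, -3]].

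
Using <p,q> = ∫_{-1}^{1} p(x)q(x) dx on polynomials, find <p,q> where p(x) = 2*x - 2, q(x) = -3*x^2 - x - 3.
<p,q> = 44/3

Expand the product: p(x)·q(x) = -6*x^3 + 4*x^2 - 4*x + 6.
∫_{-1}^{1} of each monomial x^k gives [2/(k+1) if k even, 0 if k odd]. Integrating term-by-term (or equivalently evaluating the antiderivative F(x) = -3*x^4/2 + 4*x^3/3 - 2*x^2 + 6*x at the endpoints):
  F(1) − F(−1) = 23/6 − (-65/6) = 44/3.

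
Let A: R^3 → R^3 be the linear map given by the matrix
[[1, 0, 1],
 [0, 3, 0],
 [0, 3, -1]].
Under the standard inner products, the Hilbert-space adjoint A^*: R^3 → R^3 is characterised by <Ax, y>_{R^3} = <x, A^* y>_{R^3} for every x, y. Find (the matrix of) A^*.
A^* = A^T =
[[1, 0, 0],
 [0, 3, 3],
 [1, 0, -1]]

For real matrices with standard dot products, the defining identity <Ax, y> = <x, A^* y> gives (Ax)^T y = x^T (A^*) y, i.e. x^T A^T y = x^T (A^*) y. Since this holds for all x, y, we must have A^* = A^T. Therefore
A^* =
[[1, 0, 0],
 [0, 3, 3],
 [1, 0, -1]].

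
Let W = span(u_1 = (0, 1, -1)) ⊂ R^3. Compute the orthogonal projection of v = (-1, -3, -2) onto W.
proj_W(v) = (0, -1/2, 1/2)

Set up U = [u_1 | ... | u_1] ∈ R^(3×1). The projector onto W = col(U) is P = U (U^T U)^(-1) U^T.
Compute U^T U =
  [2],
and U^T v = (-1).
Solve U^T U · c = U^T v for the coefficients: c = (-1/2). The projection is proj_W(v) = U c.
Check: (v - proj_W(v)) · u_1 = 0  (should be 0).
Result: proj_W(v) = (0, -1/2, 1/2).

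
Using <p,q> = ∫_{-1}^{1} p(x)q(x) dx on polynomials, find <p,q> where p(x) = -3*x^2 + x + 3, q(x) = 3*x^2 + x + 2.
<p,q> = 166/15

Expand the product: p(x)·q(x) = -9*x^4 + 4*x^2 + 5*x + 6.
∫_{-1}^{1} of each monomial x^k gives [2/(k+1) if k even, 0 if k odd]. Integrating term-by-term (or equivalently evaluating the antiderivative F(x) = -9*x^5/5 + 4*x^3/3 + 5*x^2/2 + 6*x at the endpoints):
  F(1) − F(−1) = 241/30 − (-91/30) = 166/15.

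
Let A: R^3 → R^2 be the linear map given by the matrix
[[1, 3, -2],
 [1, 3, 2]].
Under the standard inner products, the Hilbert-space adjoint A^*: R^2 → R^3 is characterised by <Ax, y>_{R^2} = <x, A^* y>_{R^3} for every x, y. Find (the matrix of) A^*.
A^* = A^T =
[[1, 1],
 [3, 3],
 [-2, 2]]

For real matrices with standard dot products, the defining identity <Ax, y> = <x, A^* y> gives (Ax)^T y = x^T (A^*) y, i.e. x^T A^T y = x^T (A^*) y. Since this holds for all x, y, we must have A^* = A^T. Therefore
A^* =
[[1, 1],
 [3, 3],
 [-2, 2]].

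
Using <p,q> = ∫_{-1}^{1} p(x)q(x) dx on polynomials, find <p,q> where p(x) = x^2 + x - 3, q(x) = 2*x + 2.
<p,q> = -28/3

Expand the product: p(x)·q(x) = 2*x^3 + 4*x^2 - 4*x - 6.
∫_{-1}^{1} of each monomial x^k gives [2/(k+1) if k even, 0 if k odd]. Integrating term-by-term (or equivalently evaluating the antiderivative F(x) = x^4/2 + 4*x^3/3 - 2*x^2 - 6*x at the endpoints):
  F(1) − F(−1) = -37/6 − (19/6) = -28/3.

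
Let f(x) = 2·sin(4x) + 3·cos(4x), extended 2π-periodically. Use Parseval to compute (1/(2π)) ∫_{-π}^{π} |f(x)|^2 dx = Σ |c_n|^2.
Σ |c_n|^2 = 13/2

Expand |f|^2 and use orthogonality of {sin(nx), cos(mx)} on [-π, π]:
  ∫_{-π}^{π} sin(nx)^2 dx = π, ∫ cos(mx)^2 dx = π, and cross terms integrate to 0.
So ∫_{-π}^{π} f(x)^2 dx = 2^2 · π + 3^2 · π = (4 + 9)π.
Divide by 2π: (4 + 9)/2 = 13/2.
By Parseval, this equals Σ |c_n|^2.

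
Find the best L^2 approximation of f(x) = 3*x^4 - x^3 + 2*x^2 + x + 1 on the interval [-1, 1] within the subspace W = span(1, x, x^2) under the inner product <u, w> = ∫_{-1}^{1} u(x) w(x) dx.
g(x) = 32*x^2/7 + 2*x/5 + 26/35

The best approximation g ∈ W is the orthogonal projection of f onto W. Writing g = a_0 + a_1 x + a_2 x^2, the coefficients solve the normal equations G · a = b where
  G_{ij} = <φ_i, φ_j> and b_i = <f, φ_i>, with φ_0 = 1, φ_1 = x, φ_2 = x^2.
G =
  [2, 0, 2/3]
  [0, 2/3, 0]
  [2/3, 0, 2/5],
b = (68/15, 4/15, 244/105).
Solving gives a_0 = 26/35, a_1 = 2/5, a_2 = 32/7, so
  g(x) = 32*x^2/7 + 2*x/5 + 26/35.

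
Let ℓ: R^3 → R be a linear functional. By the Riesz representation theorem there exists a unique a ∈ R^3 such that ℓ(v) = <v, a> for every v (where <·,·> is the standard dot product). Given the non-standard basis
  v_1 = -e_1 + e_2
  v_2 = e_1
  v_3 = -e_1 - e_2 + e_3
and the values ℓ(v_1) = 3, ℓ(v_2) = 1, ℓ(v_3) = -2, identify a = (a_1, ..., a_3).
a = (1, 4, 3)

Write a = (a_1, ..., a_3) in the standard basis. For each basis vector v_i, ℓ(v_i) = <v_i, a> is a linear equation in the a_j's. Collect the n equations into a matrix system V a = ℓ, where row i of V is v_i (expressed in the standard basis). Since V is invertible (lower-triangular with 1s on the diagonal, up to permutation), solve by back-substitution:
  V =
[[-1, 1, 0],
 [1, 0, 0],
 [-1, -1, 1]]
  V a = (3, 1, -2)
Solving gives a = (1, 4, 3).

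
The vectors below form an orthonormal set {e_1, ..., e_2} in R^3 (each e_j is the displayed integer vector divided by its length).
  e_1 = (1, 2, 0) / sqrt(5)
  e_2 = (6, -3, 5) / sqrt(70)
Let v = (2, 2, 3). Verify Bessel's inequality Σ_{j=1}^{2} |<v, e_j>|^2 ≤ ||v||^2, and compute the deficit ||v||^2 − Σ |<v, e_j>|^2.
Σ |<v, e_j>|^2 = 27/2; ||v||^2 = 17; deficit = 7/2

Write each e_j = u_j / sqrt(<u_j, u_j>) where u_j is the displayed integer vector. Then <v, e_j> = <v, u_j> / sqrt(<u_j, u_j>), so |<v, e_j>|^2 = <v, u_j>^2 / <u_j, u_j>.
Coefficients: <v, e_1> = 6/sqrt(5), <v, e_2> = 21/sqrt(70).
Square and sum: Σ |<v, e_j>|^2 = 27/2.
Compute ||v||^2 = v·v = 17.
Deficit = 17 − 27/2 = 7/2 ≥ 0, confirming Bessel's inequality. (The deficit equals ||v − Σ <v,e_j> e_j||^2, the squared distance from v to span{e_j}.)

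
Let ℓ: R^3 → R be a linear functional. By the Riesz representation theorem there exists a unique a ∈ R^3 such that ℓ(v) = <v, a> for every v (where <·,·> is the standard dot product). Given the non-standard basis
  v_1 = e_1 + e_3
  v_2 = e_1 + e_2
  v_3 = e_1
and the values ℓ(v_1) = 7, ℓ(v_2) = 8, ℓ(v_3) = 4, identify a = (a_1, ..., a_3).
a = (4, 4, 3)

Write a = (a_1, ..., a_3) in the standard basis. For each basis vector v_i, ℓ(v_i) = <v_i, a> is a linear equation in the a_j's. Collect the n equations into a matrix system V a = ℓ, where row i of V is v_i (expressed in the standard basis). Since V is invertible (lower-triangular with 1s on the diagonal, up to permutation), solve by back-substitution:
  V =
[[1, 0, 1],
 [1, 1, 0],
 [1, 0, 0]]
  V a = (7, 8, 4)
Solving gives a = (4, 4, 3).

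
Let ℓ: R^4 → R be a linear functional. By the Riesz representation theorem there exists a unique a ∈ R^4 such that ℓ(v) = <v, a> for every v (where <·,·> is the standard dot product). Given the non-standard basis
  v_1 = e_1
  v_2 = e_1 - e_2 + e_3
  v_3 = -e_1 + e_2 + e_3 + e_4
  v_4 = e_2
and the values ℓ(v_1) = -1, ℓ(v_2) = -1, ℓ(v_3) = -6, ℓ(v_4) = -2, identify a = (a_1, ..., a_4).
a = (-1, -2, -2, -3)

Write a = (a_1, ..., a_4) in the standard basis. For each basis vector v_i, ℓ(v_i) = <v_i, a> is a linear equation in the a_j's. Collect the n equations into a matrix system V a = ℓ, where row i of V is v_i (expressed in the standard basis). Since V is invertible (lower-triangular with 1s on the diagonal, up to permutation), solve by back-substitution:
  V =
[[1, 0, 0, 0],
 [1, -1, 1, 0],
 [-1, 1, 1, 1],
 [0, 1, 0, 0]]
  V a = (-1, -1, -6, -2)
Solving gives a = (-1, -2, -2, -3).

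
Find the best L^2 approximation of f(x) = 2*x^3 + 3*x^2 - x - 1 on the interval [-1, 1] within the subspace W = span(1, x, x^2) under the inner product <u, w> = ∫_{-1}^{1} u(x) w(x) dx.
g(x) = 3*x^2 + x/5 - 1

The best approximation g ∈ W is the orthogonal projection of f onto W. Writing g = a_0 + a_1 x + a_2 x^2, the coefficients solve the normal equations G · a = b where
  G_{ij} = <φ_i, φ_j> and b_i = <f, φ_i>, with φ_0 = 1, φ_1 = x, φ_2 = x^2.
G =
  [2, 0, 2/3]
  [0, 2/3, 0]
  [2/3, 0, 2/5],
b = (0, 2/15, 8/15).
Solving gives a_0 = -1, a_1 = 1/5, a_2 = 3, so
  g(x) = 3*x^2 + x/5 - 1.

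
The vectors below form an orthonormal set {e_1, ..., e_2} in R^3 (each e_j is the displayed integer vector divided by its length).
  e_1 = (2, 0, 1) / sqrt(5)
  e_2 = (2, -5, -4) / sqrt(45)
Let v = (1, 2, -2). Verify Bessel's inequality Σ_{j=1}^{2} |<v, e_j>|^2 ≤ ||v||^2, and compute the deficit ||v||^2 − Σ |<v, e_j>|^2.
Σ |<v, e_j>|^2 = 0; ||v||^2 = 9; deficit = 9

Write each e_j = u_j / sqrt(<u_j, u_j>) where u_j is the displayed integer vector. Then <v, e_j> = <v, u_j> / sqrt(<u_j, u_j>), so |<v, e_j>|^2 = <v, u_j>^2 / <u_j, u_j>.
Coefficients: <v, e_1> = 0/sqrt(5), <v, e_2> = 0/sqrt(45).
Square and sum: Σ |<v, e_j>|^2 = 0.
Compute ||v||^2 = v·v = 9.
Deficit = 9 − 0 = 9 ≥ 0, confirming Bessel's inequality. (The deficit equals ||v − Σ <v,e_j> e_j||^2, the squared distance from v to span{e_j}.)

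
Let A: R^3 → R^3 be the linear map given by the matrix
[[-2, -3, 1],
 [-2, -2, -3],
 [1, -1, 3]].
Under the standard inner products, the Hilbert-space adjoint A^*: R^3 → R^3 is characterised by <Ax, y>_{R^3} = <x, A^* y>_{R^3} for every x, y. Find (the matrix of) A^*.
A^* = A^T =
[[-2, -2, 1],
 [-3, -2, -1],
 [1, -3, 3]]

For real matrices with standard dot products, the defining identity <Ax, y> = <x, A^* y> gives (Ax)^T y = x^T (A^*) y, i.e. x^T A^T y = x^T (A^*) y. Since this holds for all x, y, we must have A^* = A^T. Therefore
A^* =
[[-2, -2, 1],
 [-3, -2, -1],
 [1, -3, 3]].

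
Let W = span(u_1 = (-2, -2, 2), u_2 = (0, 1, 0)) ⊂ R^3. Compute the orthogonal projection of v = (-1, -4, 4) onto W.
proj_W(v) = (-5/2, -4, 5/2)

Set up U = [u_1 | ... | u_2] ∈ R^(3×2). The projector onto W = col(U) is P = U (U^T U)^(-1) U^T.
Compute U^T U =
  [12, -2]
  [-2, 1],
and U^T v = (18, -4).
Solve U^T U · c = U^T v for the coefficients: c = (5/4, -3/2). The projection is proj_W(v) = U c.
Check: (v - proj_W(v)) · u_1 = 0  (should be 0).
Check: (v - proj_W(v)) · u_2 = 0  (should be 0).
Result: proj_W(v) = (-5/2, -4, 5/2).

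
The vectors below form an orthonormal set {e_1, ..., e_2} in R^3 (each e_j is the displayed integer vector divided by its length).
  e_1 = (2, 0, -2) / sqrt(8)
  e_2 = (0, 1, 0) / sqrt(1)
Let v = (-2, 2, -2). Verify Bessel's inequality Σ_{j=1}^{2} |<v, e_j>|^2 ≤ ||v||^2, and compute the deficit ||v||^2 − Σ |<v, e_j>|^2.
Σ |<v, e_j>|^2 = 4; ||v||^2 = 12; deficit = 8

Write each e_j = u_j / sqrt(<u_j, u_j>) where u_j is the displayed integer vector. Then <v, e_j> = <v, u_j> / sqrt(<u_j, u_j>), so |<v, e_j>|^2 = <v, u_j>^2 / <u_j, u_j>.
Coefficients: <v, e_1> = 0/sqrt(8), <v, e_2> = 2/sqrt(1).
Square and sum: Σ |<v, e_j>|^2 = 4.
Compute ||v||^2 = v·v = 12.
Deficit = 12 − 4 = 8 ≥ 0, confirming Bessel's inequality. (The deficit equals ||v − Σ <v,e_j> e_j||^2, the squared distance from v to span{e_j}.)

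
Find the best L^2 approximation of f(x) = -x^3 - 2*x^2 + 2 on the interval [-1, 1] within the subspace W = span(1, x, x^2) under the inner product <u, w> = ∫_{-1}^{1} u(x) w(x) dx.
g(x) = -2*x^2 - 3*x/5 + 2

The best approximation g ∈ W is the orthogonal projection of f onto W. Writing g = a_0 + a_1 x + a_2 x^2, the coefficients solve the normal equations G · a = b where
  G_{ij} = <φ_i, φ_j> and b_i = <f, φ_i>, with φ_0 = 1, φ_1 = x, φ_2 = x^2.
G =
  [2, 0, 2/3]
  [0, 2/3, 0]
  [2/3, 0, 2/5],
b = (8/3, -2/5, 8/15).
Solving gives a_0 = 2, a_1 = -3/5, a_2 = -2, so
  g(x) = -2*x^2 - 3*x/5 + 2.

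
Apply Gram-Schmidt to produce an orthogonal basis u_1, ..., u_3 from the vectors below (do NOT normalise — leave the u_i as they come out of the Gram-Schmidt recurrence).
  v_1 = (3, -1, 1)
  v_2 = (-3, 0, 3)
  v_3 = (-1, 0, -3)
Orthogonal basis:
  u_1 = (3, -1, 1)
  u_2 = (-15/11, -6/11, 39/11)
  u_3 = (-2/9, -8/9, -2/9)

Apply the Gram-Schmidt recurrence
  u_1 = v_1
  u_i = v_i − Σ_{j<i} ((v_i · u_j) / (u_j · u_j)) · u_j.

Step by step this gives:
  u_1 = (3, -1, 1)
  u_2 = (-15/11, -6/11, 39/11)
  u_3 = (-2/9, -8/9, -2/9)

Orthogonality check:
  u_2 · u_1 = 0 (should be 0)
  u_3 · u_1 = 0 (should be 0)
  u_3 · u_2 = 0 (should be 0)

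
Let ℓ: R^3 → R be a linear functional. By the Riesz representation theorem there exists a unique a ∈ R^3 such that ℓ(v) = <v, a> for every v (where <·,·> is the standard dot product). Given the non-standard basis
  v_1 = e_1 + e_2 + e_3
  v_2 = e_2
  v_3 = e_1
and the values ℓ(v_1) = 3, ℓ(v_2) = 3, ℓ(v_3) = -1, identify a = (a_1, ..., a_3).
a = (-1, 3, 1)

Write a = (a_1, ..., a_3) in the standard basis. For each basis vector v_i, ℓ(v_i) = <v_i, a> is a linear equation in the a_j's. Collect the n equations into a matrix system V a = ℓ, where row i of V is v_i (expressed in the standard basis). Since V is invertible (lower-triangular with 1s on the diagonal, up to permutation), solve by back-substitution:
  V =
[[1, 1, 1],
 [0, 1, 0],
 [1, 0, 0]]
  V a = (3, 3, -1)
Solving gives a = (-1, 3, 1).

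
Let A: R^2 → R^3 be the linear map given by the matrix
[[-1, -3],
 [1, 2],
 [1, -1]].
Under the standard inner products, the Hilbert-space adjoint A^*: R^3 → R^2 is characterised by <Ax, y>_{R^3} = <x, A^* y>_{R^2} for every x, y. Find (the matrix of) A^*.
A^* = A^T =
[[-1, 1, 1],
 [-3, 2, -1]]

For real matrices with standard dot products, the defining identity <Ax, y> = <x, A^* y> gives (Ax)^T y = x^T (A^*) y, i.e. x^T A^T y = x^T (A^*) y. Since this holds for all x, y, we must have A^* = A^T. Therefore
A^* =
[[-1, 1, 1],
 [-3, 2, -1]].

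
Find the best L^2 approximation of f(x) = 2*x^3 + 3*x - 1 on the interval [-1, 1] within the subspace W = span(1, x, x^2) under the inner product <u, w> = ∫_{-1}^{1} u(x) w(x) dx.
g(x) = 21*x/5 - 1

The best approximation g ∈ W is the orthogonal projection of f onto W. Writing g = a_0 + a_1 x + a_2 x^2, the coefficients solve the normal equations G · a = b where
  G_{ij} = <φ_i, φ_j> and b_i = <f, φ_i>, with φ_0 = 1, φ_1 = x, φ_2 = x^2.
G =
  [2, 0, 2/3]
  [0, 2/3, 0]
  [2/3, 0, 2/5],
b = (-2, 14/5, -2/3).
Solving gives a_0 = -1, a_1 = 21/5, a_2 = 0, so
  g(x) = 21*x/5 - 1.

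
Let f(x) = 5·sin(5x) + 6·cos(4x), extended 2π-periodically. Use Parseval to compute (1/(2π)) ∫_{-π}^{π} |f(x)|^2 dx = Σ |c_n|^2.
Σ |c_n|^2 = 61/2

Expand |f|^2 and use orthogonality of {sin(nx), cos(mx)} on [-π, π]:
  ∫_{-π}^{π} sin(nx)^2 dx = π, ∫ cos(mx)^2 dx = π, and cross terms integrate to 0.
So ∫_{-π}^{π} f(x)^2 dx = 5^2 · π + 6^2 · π = (25 + 36)π.
Divide by 2π: (25 + 36)/2 = 61/2.
By Parseval, this equals Σ |c_n|^2.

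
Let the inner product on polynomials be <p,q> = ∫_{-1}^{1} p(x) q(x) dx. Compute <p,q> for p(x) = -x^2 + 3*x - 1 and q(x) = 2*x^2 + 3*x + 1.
<p,q> = 6/5

Expand the product: p(x)·q(x) = -2*x^4 + 3*x^3 + 6*x^2 - 1.
∫_{-1}^{1} of each monomial x^k gives [2/(k+1) if k even, 0 if k odd]. Integrating term-by-term (or equivalently evaluating the antiderivative F(x) = -2*x^5/5 + 3*x^4/4 + 2*x^3 - x at the endpoints):
  F(1) − F(−1) = 27/20 − (3/20) = 6/5.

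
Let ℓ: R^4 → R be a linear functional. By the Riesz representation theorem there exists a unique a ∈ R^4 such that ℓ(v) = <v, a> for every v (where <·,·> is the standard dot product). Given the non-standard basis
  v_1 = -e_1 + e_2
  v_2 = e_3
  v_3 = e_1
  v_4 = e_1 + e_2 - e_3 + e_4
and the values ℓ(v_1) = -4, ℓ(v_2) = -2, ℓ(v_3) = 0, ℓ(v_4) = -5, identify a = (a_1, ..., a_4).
a = (0, -4, -2, -3)

Write a = (a_1, ..., a_4) in the standard basis. For each basis vector v_i, ℓ(v_i) = <v_i, a> is a linear equation in the a_j's. Collect the n equations into a matrix system V a = ℓ, where row i of V is v_i (expressed in the standard basis). Since V is invertible (lower-triangular with 1s on the diagonal, up to permutation), solve by back-substitution:
  V =
[[-1, 1, 0, 0],
 [0, 0, 1, 0],
 [1, 0, 0, 0],
 [1, 1, -1, 1]]
  V a = (-4, -2, 0, -5)
Solving gives a = (0, -4, -2, -3).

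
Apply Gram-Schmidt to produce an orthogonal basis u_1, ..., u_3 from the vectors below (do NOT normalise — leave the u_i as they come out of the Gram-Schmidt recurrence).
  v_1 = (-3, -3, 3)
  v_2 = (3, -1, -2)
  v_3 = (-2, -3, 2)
Orthogonal basis:
  u_1 = (-3, -3, 3)
  u_2 = (5/3, -7/3, -2/3)
  u_3 = (-3/26, -1/26, -2/13)

Apply the Gram-Schmidt recurrence
  u_1 = v_1
  u_i = v_i − Σ_{j<i} ((v_i · u_j) / (u_j · u_j)) · u_j.

Step by step this gives:
  u_1 = (-3, -3, 3)
  u_2 = (5/3, -7/3, -2/3)
  u_3 = (-3/26, -1/26, -2/13)

Orthogonality check:
  u_2 · u_1 = 0 (should be 0)
  u_3 · u_1 = 0 (should be 0)
  u_3 · u_2 = 0 (should be 0)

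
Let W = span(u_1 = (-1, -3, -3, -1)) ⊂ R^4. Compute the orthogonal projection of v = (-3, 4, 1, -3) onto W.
proj_W(v) = (9/20, 27/20, 27/20, 9/20)

Set up U = [u_1 | ... | u_1] ∈ R^(4×1). The projector onto W = col(U) is P = U (U^T U)^(-1) U^T.
Compute U^T U =
  [20],
and U^T v = (-9).
Solve U^T U · c = U^T v for the coefficients: c = (-9/20). The projection is proj_W(v) = U c.
Check: (v - proj_W(v)) · u_1 = 0  (should be 0).
Result: proj_W(v) = (9/20, 27/20, 27/20, 9/20).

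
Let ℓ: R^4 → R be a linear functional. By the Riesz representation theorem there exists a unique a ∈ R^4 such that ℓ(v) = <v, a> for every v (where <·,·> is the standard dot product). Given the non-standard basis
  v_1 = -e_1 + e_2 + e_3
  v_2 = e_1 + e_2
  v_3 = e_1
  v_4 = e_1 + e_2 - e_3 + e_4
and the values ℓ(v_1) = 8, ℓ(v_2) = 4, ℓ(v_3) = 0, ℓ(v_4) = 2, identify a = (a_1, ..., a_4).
a = (0, 4, 4, 2)

Write a = (a_1, ..., a_4) in the standard basis. For each basis vector v_i, ℓ(v_i) = <v_i, a> is a linear equation in the a_j's. Collect the n equations into a matrix system V a = ℓ, where row i of V is v_i (expressed in the standard basis). Since V is invertible (lower-triangular with 1s on the diagonal, up to permutation), solve by back-substitution:
  V =
[[-1, 1, 1, 0],
 [1, 1, 0, 0],
 [1, 0, 0, 0],
 [1, 1, -1, 1]]
  V a = (8, 4, 0, 2)
Solving gives a = (0, 4, 4, 2).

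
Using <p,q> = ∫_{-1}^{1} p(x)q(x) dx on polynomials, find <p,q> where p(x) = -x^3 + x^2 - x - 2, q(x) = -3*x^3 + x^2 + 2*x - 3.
<p,q> = 944/105

Expand the product: p(x)·q(x) = 3*x^6 - 4*x^5 + 2*x^4 + 10*x^3 - 7*x^2 - x + 6.
∫_{-1}^{1} of each monomial x^k gives [2/(k+1) if k even, 0 if k odd]. Integrating term-by-term (or equivalently evaluating the antiderivative F(x) = 3*x^7/7 - 2*x^6/3 + 2*x^5/5 + 5*x^4/2 - 7*x^3/3 - x^2/2 + 6*x at the endpoints):
  F(1) − F(−1) = 204/35 − (-332/105) = 944/105.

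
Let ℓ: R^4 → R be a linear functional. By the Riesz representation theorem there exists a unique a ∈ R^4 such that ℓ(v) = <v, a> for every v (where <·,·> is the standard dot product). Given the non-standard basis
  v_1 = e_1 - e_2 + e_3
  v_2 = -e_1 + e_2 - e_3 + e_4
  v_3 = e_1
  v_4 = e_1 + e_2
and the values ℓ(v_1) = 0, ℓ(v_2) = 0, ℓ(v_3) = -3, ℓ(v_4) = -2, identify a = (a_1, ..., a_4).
a = (-3, 1, 4, 0)

Write a = (a_1, ..., a_4) in the standard basis. For each basis vector v_i, ℓ(v_i) = <v_i, a> is a linear equation in the a_j's. Collect the n equations into a matrix system V a = ℓ, where row i of V is v_i (expressed in the standard basis). Since V is invertible (lower-triangular with 1s on the diagonal, up to permutation), solve by back-substitution:
  V =
[[1, -1, 1, 0],
 [-1, 1, -1, 1],
 [1, 0, 0, 0],
 [1, 1, 0, 0]]
  V a = (0, 0, -3, -2)
Solving gives a = (-3, 1, 4, 0).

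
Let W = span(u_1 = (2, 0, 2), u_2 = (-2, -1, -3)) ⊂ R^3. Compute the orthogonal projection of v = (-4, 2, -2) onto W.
proj_W(v) = (-4, 2, -2)

Set up U = [u_1 | ... | u_2] ∈ R^(3×2). The projector onto W = col(U) is P = U (U^T U)^(-1) U^T.
Compute U^T U =
  [8, -10]
  [-10, 14],
and U^T v = (-12, 12).
Solve U^T U · c = U^T v for the coefficients: c = (-4, -2). The projection is proj_W(v) = U c.
Check: (v - proj_W(v)) · u_1 = 0  (should be 0).
Check: (v - proj_W(v)) · u_2 = 0  (should be 0).
Result: proj_W(v) = (-4, 2, -2).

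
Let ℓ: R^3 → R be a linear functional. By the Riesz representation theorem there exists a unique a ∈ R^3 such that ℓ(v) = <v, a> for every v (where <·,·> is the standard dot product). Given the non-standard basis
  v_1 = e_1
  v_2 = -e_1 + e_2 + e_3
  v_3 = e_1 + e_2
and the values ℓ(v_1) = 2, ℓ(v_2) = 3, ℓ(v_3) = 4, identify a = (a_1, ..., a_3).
a = (2, 2, 3)

Write a = (a_1, ..., a_3) in the standard basis. For each basis vector v_i, ℓ(v_i) = <v_i, a> is a linear equation in the a_j's. Collect the n equations into a matrix system V a = ℓ, where row i of V is v_i (expressed in the standard basis). Since V is invertible (lower-triangular with 1s on the diagonal, up to permutation), solve by back-substitution:
  V =
[[1, 0, 0],
 [-1, 1, 1],
 [1, 1, 0]]
  V a = (2, 3, 4)
Solving gives a = (2, 2, 3).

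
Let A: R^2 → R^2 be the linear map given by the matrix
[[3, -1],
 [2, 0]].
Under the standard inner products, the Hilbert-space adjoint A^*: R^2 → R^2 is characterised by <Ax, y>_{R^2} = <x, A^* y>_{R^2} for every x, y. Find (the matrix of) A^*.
A^* = A^T =
[[3, 2],
 [-1, 0]]

For real matrices with standard dot products, the defining identity <Ax, y> = <x, A^* y> gives (Ax)^T y = x^T (A^*) y, i.e. x^T A^T y = x^T (A^*) y. Since this holds for all x, y, we must have A^* = A^T. Therefore
A^* =
[[3, 2],
 [-1, 0]].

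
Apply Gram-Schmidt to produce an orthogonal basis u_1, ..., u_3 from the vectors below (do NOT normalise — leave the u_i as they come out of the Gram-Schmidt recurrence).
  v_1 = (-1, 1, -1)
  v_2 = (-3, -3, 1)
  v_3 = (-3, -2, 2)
Orthogonal basis:
  u_1 = (-1, 1, -1)
  u_2 = (-10/3, -8/3, 2/3)
  u_3 = (-5/14, 5/7, 15/14)

Apply the Gram-Schmidt recurrence
  u_1 = v_1
  u_i = v_i − Σ_{j<i} ((v_i · u_j) / (u_j · u_j)) · u_j.

Step by step this gives:
  u_1 = (-1, 1, -1)
  u_2 = (-10/3, -8/3, 2/3)
  u_3 = (-5/14, 5/7, 15/14)

Orthogonality check:
  u_2 · u_1 = 0 (should be 0)
  u_3 · u_1 = 0 (should be 0)
  u_3 · u_2 = 0 (should be 0)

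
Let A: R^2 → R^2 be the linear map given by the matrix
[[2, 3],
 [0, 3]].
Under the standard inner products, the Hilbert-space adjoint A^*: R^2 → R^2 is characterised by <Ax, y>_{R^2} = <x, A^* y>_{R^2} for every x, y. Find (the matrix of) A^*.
A^* = A^T =
[[2, 0],
 [3, 3]]

For real matrices with standard dot products, the defining identity <Ax, y> = <x, A^* y> gives (Ax)^T y = x^T (A^*) y, i.e. x^T A^T y = x^T (A^*) y. Since this holds for all x, y, we must have A^* = A^T. Therefore
A^* =
[[2, 0],
 [3, 3]].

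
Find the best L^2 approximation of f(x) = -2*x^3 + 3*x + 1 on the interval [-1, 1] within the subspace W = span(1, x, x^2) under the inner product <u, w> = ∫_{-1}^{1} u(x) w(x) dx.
g(x) = 9*x/5 + 1

The best approximation g ∈ W is the orthogonal projection of f onto W. Writing g = a_0 + a_1 x + a_2 x^2, the coefficients solve the normal equations G · a = b where
  G_{ij} = <φ_i, φ_j> and b_i = <f, φ_i>, with φ_0 = 1, φ_1 = x, φ_2 = x^2.
G =
  [2, 0, 2/3]
  [0, 2/3, 0]
  [2/3, 0, 2/5],
b = (2, 6/5, 2/3).
Solving gives a_0 = 1, a_1 = 9/5, a_2 = 0, so
  g(x) = 9*x/5 + 1.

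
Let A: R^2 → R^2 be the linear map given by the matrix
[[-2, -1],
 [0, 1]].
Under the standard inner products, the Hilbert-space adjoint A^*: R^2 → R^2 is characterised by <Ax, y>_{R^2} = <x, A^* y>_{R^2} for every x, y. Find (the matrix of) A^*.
A^* = A^T =
[[-2, 0],
 [-1, 1]]

For real matrices with standard dot products, the defining identity <Ax, y> = <x, A^* y> gives (Ax)^T y = x^T (A^*) y, i.e. x^T A^T y = x^T (A^*) y. Since this holds for all x, y, we must have A^* = A^T. Therefore
A^* =
[[-2, 0],
 [-1, 1]].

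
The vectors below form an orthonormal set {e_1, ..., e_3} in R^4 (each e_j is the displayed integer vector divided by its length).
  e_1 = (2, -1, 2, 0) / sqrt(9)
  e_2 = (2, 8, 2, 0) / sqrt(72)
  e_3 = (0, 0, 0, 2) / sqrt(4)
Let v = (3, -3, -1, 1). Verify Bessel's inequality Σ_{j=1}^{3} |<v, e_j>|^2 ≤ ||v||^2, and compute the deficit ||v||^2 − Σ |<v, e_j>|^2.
Σ |<v, e_j>|^2 = 12; ||v||^2 = 20; deficit = 8

Write each e_j = u_j / sqrt(<u_j, u_j>) where u_j is the displayed integer vector. Then <v, e_j> = <v, u_j> / sqrt(<u_j, u_j>), so |<v, e_j>|^2 = <v, u_j>^2 / <u_j, u_j>.
Coefficients: <v, e_1> = 7/sqrt(9), <v, e_2> = -20/sqrt(72), <v, e_3> = 2/sqrt(4).
Square and sum: Σ |<v, e_j>|^2 = 12.
Compute ||v||^2 = v·v = 20.
Deficit = 20 − 12 = 8 ≥ 0, confirming Bessel's inequality. (The deficit equals ||v − Σ <v,e_j> e_j||^2, the squared distance from v to span{e_j}.)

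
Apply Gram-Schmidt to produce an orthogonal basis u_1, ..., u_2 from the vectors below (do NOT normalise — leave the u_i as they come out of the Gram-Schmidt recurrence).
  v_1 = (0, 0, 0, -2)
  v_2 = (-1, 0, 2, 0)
Orthogonal basis:
  u_1 = (0, 0, 0, -2)
  u_2 = (-1, 0, 2, 0)

Apply the Gram-Schmidt recurrence
  u_1 = v_1
  u_i = v_i − Σ_{j<i} ((v_i · u_j) / (u_j · u_j)) · u_j.

Step by step this gives:
  u_1 = (0, 0, 0, -2)
  u_2 = (-1, 0, 2, 0)

Orthogonality check:
  u_2 · u_1 = 0 (should be 0)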